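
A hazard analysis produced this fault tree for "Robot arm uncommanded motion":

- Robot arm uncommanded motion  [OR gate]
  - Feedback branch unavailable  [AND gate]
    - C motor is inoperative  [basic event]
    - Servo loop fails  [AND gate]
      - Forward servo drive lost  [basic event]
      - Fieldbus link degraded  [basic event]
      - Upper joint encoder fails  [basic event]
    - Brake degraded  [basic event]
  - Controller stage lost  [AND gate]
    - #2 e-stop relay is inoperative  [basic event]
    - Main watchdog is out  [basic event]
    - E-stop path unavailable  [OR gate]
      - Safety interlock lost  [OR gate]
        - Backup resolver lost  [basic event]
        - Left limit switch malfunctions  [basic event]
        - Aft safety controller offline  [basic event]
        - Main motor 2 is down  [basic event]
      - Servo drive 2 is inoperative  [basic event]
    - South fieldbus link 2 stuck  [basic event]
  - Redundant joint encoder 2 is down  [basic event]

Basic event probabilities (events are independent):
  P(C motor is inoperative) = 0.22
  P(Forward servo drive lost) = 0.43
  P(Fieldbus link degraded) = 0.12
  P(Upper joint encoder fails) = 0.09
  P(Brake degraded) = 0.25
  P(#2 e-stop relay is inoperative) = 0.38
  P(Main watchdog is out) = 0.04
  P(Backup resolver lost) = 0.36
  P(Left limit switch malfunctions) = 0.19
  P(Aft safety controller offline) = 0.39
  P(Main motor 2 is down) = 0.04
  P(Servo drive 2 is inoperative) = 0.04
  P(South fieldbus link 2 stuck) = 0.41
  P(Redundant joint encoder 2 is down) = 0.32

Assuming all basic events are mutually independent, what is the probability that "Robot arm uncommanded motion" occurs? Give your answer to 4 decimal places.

0.3232

P(Servo loop fails) [AND] = 0.43 × 0.12 × 0.09 = 0.004644
P(Feedback branch unavailable) [AND] = 0.22 × 0.004644 × 0.25 = 0.000255
P(Safety interlock lost) [OR] = 1 − (1−0.36) × (1−0.19) × (1−0.39) × (1−0.04) = 0.696425
P(E-stop path unavailable) [OR] = 1 − (1−0.696425) × (1−0.04) = 0.708568
P(Controller stage lost) [AND] = 0.38 × 0.04 × 0.708568 × 0.41 = 0.004416
P(Robot arm uncommanded motion) [OR] = 1 − (1−0.000255) × (1−0.004416) × (1−0.32) = 0.323176
Rounded to 4 decimal places: P(Robot arm uncommanded motion) ≈ 0.3232.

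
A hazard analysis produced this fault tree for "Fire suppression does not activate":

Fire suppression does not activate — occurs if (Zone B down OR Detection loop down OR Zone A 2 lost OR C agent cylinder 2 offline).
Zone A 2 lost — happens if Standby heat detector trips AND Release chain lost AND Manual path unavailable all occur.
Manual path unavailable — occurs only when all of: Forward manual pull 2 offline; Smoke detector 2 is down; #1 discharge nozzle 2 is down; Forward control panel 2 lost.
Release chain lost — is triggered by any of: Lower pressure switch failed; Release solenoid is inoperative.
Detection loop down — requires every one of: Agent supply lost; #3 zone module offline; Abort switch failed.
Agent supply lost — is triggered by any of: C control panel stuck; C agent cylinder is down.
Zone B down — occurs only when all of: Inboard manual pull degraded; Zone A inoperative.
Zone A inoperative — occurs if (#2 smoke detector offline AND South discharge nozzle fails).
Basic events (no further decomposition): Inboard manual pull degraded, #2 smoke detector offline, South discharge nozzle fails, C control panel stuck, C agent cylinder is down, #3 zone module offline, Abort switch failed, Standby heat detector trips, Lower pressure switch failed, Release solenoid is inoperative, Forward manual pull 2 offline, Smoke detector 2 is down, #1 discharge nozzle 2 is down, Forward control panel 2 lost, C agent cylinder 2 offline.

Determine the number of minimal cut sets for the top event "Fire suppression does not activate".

6

Zone A inoperative [AND]: one cut set from each child combined → 1 × 1 = 1 cut set(s).
Zone B down [AND]: one cut set from each child combined → 1 × 1 = 1 cut set(s).
Agent supply lost [OR]: union of children's cut sets → 2 cut set(s).
Detection loop down [AND]: one cut set from each child combined → 2 × 1 × 1 = 2 cut set(s).
Release chain lost [OR]: union of children's cut sets → 2 cut set(s).
Manual path unavailable [AND]: one cut set from each child combined → 1 × 1 × 1 × 1 = 1 cut set(s).
Zone A 2 lost [AND]: one cut set from each child combined → 1 × 2 × 1 = 2 cut set(s).
Fire suppression does not activate [OR]: union of children's cut sets → 6 cut set(s).
Minimal cut sets: {#2 smoke detector offline, Inboard manual pull degraded, South discharge nozzle fails}; {#3 zone module offline, Abort switch failed, C control panel stuck}; {#3 zone module offline, Abort switch failed, C agent cylinder is down}; {#1 discharge nozzle 2 is down, Forward control panel 2 lost, Forward manual pull 2 offline, Lower pressure switch failed, Smoke detector 2 is down, Standby heat detector trips}; {#1 discharge nozzle 2 is down, Forward control panel 2 lost, Forward manual pull 2 offline, Release solenoid is inoperative, Smoke detector 2 is down, Standby heat detector trips}; {C agent cylinder 2 offline}.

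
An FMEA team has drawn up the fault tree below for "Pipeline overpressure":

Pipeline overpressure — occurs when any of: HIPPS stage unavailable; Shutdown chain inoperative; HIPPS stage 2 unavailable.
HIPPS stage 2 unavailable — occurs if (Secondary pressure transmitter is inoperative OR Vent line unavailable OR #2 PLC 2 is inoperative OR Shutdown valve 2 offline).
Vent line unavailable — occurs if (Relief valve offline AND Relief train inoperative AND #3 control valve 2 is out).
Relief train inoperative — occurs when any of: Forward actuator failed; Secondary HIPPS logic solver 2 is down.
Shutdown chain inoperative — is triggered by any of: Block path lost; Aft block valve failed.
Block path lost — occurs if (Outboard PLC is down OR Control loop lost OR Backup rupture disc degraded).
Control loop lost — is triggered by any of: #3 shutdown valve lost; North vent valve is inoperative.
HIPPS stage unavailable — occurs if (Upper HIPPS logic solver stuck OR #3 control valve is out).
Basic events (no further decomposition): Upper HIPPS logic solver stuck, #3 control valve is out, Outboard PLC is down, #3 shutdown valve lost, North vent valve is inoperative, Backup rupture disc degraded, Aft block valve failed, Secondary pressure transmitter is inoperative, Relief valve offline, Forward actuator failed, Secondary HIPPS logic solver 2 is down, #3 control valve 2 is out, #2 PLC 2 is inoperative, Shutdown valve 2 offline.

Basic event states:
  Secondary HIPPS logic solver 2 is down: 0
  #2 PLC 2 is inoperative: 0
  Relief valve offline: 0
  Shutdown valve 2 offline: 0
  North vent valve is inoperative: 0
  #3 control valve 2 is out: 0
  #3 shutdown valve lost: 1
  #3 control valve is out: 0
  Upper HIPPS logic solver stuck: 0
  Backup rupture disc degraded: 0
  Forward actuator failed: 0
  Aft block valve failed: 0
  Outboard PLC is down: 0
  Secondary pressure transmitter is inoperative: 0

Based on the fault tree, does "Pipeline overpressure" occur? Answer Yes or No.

HIPPS stage unavailable [OR]: Upper HIPPS logic solver stuck=not, #3 control valve is out=not → no input occurs → does not occur.
Control loop lost [OR]: #3 shutdown valve lost=occurs, North vent valve is inoperative=not → at least one input occurs → occurs.
Block path lost [OR]: Outboard PLC is down=not, Control loop lost=occurs, Backup rupture disc degraded=not → at least one input occurs → occurs.
Shutdown chain inoperative [OR]: Block path lost=occurs, Aft block valve failed=not → at least one input occurs → occurs.
Relief train inoperative [OR]: Forward actuator failed=not, Secondary HIPPS logic solver 2 is down=not → no input occurs → does not occur.
Vent line unavailable [AND]: Relief valve offline=not, Relief train inoperative=not, #3 control valve 2 is out=not → not all inputs occur → does not occur.
HIPPS stage 2 unavailable [OR]: Secondary pressure transmitter is inoperative=not, Vent line unavailable=not, #2 PLC 2 is inoperative=not, Shutdown valve 2 offline=not → no input occurs → does not occur.
Pipeline overpressure [OR]: HIPPS stage unavailable=not, Shutdown chain inoperative=occurs, HIPPS stage 2 unavailable=not → at least one input occurs → occurs.

Yes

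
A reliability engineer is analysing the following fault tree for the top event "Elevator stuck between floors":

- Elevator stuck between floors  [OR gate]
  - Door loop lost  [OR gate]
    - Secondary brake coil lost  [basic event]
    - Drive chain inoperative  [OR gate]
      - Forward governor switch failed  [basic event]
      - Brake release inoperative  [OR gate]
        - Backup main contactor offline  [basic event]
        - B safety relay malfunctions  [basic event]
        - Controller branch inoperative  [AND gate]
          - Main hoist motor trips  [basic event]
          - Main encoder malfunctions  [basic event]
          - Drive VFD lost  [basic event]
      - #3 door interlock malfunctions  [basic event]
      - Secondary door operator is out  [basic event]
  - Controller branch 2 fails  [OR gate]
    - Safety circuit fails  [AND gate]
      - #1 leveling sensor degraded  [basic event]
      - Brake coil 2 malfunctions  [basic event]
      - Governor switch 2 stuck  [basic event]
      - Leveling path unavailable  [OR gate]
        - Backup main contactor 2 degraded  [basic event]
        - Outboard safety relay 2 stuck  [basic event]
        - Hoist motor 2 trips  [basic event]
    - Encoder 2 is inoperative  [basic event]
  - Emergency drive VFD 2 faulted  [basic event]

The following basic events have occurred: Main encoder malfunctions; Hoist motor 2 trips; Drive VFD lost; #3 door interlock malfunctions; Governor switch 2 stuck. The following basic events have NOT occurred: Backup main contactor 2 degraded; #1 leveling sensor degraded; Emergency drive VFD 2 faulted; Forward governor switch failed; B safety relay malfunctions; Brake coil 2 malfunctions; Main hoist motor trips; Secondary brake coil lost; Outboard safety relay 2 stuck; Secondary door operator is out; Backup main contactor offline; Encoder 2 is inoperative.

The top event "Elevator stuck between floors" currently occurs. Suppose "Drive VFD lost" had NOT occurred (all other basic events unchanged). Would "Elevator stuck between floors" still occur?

Counterfactual: set "Drive VFD lost" to not occurred.
Controller branch inoperative [AND]: Main hoist motor trips=not, Main encoder malfunctions=occurs, Drive VFD lost=not → not all inputs occur → does not occur.
Brake release inoperative [OR]: Backup main contactor offline=not, B safety relay malfunctions=not, Controller branch inoperative=not → no input occurs → does not occur.
Drive chain inoperative [OR]: Forward governor switch failed=not, Brake release inoperative=not, #3 door interlock malfunctions=occurs, Secondary door operator is out=not → at least one input occurs → occurs.
Door loop lost [OR]: Secondary brake coil lost=not, Drive chain inoperative=occurs → at least one input occurs → occurs.
Leveling path unavailable [OR]: Backup main contactor 2 degraded=not, Outboard safety relay 2 stuck=not, Hoist motor 2 trips=occurs → at least one input occurs → occurs.
Safety circuit fails [AND]: #1 leveling sensor degraded=not, Brake coil 2 malfunctions=not, Governor switch 2 stuck=occurs, Leveling path unavailable=occurs → not all inputs occur → does not occur.
Controller branch 2 fails [OR]: Safety circuit fails=not, Encoder 2 is inoperative=not → no input occurs → does not occur.
Elevator stuck between floors [OR]: Door loop lost=occurs, Controller branch 2 fails=not, Emergency drive VFD 2 faulted=not → at least one input occurs → occurs.

Yes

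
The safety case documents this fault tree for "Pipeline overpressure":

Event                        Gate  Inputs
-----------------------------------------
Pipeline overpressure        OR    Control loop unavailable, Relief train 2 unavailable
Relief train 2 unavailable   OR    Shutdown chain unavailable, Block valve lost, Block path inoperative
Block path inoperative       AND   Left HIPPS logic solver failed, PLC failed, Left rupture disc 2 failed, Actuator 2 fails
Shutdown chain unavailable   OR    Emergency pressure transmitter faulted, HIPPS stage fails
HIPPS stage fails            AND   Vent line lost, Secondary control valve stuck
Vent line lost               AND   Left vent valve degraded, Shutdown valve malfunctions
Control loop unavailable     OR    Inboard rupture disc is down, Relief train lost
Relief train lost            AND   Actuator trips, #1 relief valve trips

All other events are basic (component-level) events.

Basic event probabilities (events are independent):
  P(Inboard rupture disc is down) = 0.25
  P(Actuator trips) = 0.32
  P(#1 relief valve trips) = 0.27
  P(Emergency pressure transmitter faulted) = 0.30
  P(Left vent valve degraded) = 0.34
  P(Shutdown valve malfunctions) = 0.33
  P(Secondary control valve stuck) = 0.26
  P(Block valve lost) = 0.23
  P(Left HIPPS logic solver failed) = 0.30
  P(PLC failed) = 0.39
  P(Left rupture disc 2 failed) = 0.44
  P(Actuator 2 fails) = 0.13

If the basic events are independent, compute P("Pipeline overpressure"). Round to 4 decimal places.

0.6439

P(Relief train lost) [AND] = 0.32 × 0.27 = 0.086400
P(Control loop unavailable) [OR] = 1 − (1−0.25) × (1−0.086400) = 0.314800
P(Vent line lost) [AND] = 0.34 × 0.33 = 0.112200
P(HIPPS stage fails) [AND] = 0.112200 × 0.26 = 0.029172
P(Shutdown chain unavailable) [OR] = 1 − (1−0.30) × (1−0.029172) = 0.320420
P(Block path inoperative) [AND] = 0.30 × 0.39 × 0.44 × 0.13 = 0.006692
P(Relief train 2 unavailable) [OR] = 1 − (1−0.320420) × (1−0.23) × (1−0.006692) = 0.480225
P(Pipeline overpressure) [OR] = 1 − (1−0.314800) × (1−0.480225) = 0.643850
Rounded to 4 decimal places: P(Pipeline overpressure) ≈ 0.6439.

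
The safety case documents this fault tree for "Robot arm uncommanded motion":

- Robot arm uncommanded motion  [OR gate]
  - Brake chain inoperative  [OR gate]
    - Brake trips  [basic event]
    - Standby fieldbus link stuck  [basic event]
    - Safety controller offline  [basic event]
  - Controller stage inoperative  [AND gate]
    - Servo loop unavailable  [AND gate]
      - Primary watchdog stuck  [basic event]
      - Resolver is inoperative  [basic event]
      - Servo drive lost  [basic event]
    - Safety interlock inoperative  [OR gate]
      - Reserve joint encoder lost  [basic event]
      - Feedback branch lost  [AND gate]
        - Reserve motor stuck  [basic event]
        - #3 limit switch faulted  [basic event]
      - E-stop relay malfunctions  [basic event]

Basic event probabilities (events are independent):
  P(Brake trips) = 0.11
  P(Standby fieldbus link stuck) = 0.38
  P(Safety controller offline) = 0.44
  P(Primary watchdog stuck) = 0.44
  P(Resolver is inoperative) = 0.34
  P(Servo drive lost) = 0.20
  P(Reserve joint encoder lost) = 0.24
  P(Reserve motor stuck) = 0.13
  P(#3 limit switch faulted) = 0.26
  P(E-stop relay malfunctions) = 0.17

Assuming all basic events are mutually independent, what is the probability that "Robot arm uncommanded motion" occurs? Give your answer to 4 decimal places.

0.6946

P(Brake chain inoperative) [OR] = 1 − (1−0.11) × (1−0.38) × (1−0.44) = 0.690992
P(Servo loop unavailable) [AND] = 0.44 × 0.34 × 0.20 = 0.029920
P(Feedback branch lost) [AND] = 0.13 × 0.26 = 0.033800
P(Safety interlock inoperative) [OR] = 1 − (1−0.24) × (1−0.033800) × (1−0.17) = 0.390521
P(Controller stage inoperative) [AND] = 0.029920 × 0.390521 = 0.011684
P(Robot arm uncommanded motion) [OR] = 1 − (1−0.690992) × (1−0.011684) = 0.694602
Rounded to 4 decimal places: P(Robot arm uncommanded motion) ≈ 0.6946.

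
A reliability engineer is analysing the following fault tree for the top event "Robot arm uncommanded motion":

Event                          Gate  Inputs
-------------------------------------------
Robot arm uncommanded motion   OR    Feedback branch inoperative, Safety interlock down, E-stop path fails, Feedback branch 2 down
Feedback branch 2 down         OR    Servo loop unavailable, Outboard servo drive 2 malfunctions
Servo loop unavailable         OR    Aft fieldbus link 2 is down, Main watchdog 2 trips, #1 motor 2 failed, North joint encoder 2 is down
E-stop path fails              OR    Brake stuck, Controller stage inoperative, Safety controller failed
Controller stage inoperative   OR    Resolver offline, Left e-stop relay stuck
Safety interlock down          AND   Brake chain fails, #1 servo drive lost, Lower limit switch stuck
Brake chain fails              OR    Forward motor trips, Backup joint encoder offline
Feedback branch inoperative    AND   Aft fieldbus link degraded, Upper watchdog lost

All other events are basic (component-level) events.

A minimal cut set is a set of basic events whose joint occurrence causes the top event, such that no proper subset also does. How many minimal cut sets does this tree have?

Feedback branch inoperative [AND]: one cut set from each child combined → 1 × 1 = 1 cut set(s).
Brake chain fails [OR]: union of children's cut sets → 2 cut set(s).
Safety interlock down [AND]: one cut set from each child combined → 2 × 1 × 1 = 2 cut set(s).
Controller stage inoperative [OR]: union of children's cut sets → 2 cut set(s).
E-stop path fails [OR]: union of children's cut sets → 4 cut set(s).
Servo loop unavailable [OR]: union of children's cut sets → 4 cut set(s).
Feedback branch 2 down [OR]: union of children's cut sets → 5 cut set(s).
Robot arm uncommanded motion [OR]: union of children's cut sets → 12 cut set(s).

12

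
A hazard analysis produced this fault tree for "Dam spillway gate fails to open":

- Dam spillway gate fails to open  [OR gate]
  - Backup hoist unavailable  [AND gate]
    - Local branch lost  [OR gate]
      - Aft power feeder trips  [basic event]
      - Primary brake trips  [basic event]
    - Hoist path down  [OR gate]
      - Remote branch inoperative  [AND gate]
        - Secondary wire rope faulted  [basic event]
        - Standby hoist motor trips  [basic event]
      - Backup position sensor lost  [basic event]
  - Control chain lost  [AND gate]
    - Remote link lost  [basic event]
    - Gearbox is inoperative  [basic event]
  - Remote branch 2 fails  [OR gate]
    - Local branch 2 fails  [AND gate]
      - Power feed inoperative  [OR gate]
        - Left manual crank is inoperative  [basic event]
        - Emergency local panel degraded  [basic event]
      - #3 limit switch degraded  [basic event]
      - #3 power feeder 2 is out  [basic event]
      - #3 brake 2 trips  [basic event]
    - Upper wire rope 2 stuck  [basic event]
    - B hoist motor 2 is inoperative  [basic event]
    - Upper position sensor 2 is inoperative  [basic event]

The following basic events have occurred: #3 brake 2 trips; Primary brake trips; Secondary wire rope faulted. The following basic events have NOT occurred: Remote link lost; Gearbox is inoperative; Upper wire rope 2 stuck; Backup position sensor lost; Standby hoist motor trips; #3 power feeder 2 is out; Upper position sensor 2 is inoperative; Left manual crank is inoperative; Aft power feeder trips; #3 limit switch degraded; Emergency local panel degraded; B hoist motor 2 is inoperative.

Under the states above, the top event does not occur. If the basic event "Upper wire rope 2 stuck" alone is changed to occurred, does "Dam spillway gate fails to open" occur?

Counterfactual: set "Upper wire rope 2 stuck" to occurred.
Local branch lost [OR]: Aft power feeder trips=not, Primary brake trips=occurs → at least one input occurs → occurs.
Remote branch inoperative [AND]: Secondary wire rope faulted=occurs, Standby hoist motor trips=not → not all inputs occur → does not occur.
Hoist path down [OR]: Remote branch inoperative=not, Backup position sensor lost=not → no input occurs → does not occur.
Backup hoist unavailable [AND]: Local branch lost=occurs, Hoist path down=not → not all inputs occur → does not occur.
Control chain lost [AND]: Remote link lost=not, Gearbox is inoperative=not → not all inputs occur → does not occur.
Power feed inoperative [OR]: Left manual crank is inoperative=not, Emergency local panel degraded=not → no input occurs → does not occur.
Local branch 2 fails [AND]: Power feed inoperative=not, #3 limit switch degraded=not, #3 power feeder 2 is out=not, #3 brake 2 trips=occurs → not all inputs occur → does not occur.
Remote branch 2 fails [OR]: Local branch 2 fails=not, Upper wire rope 2 stuck=occurs, B hoist motor 2 is inoperative=not, Upper position sensor 2 is inoperative=not → at least one input occurs → occurs.
Dam spillway gate fails to open [OR]: Backup hoist unavailable=not, Control chain lost=not, Remote branch 2 fails=occurs → at least one input occurs → occurs.

Yes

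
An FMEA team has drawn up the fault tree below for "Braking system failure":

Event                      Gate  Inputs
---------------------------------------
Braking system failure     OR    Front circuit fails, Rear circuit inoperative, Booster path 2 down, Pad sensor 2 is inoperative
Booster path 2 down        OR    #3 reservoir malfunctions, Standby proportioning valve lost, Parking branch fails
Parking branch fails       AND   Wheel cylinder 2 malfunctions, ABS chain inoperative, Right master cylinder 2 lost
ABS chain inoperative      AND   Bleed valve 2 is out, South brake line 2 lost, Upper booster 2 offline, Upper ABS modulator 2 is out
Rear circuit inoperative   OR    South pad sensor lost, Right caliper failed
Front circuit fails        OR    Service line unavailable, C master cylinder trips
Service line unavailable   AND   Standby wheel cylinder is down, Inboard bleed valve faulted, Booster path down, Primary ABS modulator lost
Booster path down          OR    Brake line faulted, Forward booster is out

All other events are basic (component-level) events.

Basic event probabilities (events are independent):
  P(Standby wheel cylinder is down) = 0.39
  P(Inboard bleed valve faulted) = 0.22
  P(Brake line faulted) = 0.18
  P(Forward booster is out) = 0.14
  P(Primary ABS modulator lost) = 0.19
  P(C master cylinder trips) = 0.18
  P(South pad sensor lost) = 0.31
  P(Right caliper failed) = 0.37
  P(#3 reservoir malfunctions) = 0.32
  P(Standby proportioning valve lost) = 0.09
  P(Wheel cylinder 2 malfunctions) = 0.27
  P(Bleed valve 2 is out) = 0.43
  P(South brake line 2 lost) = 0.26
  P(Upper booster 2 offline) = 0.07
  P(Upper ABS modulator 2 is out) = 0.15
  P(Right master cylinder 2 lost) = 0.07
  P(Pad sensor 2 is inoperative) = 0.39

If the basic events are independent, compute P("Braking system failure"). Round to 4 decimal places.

P(Booster path down) [OR] = 1 − (1−0.18) × (1−0.14) = 0.294800
P(Service line unavailable) [AND] = 0.39 × 0.22 × 0.294800 × 0.19 = 0.004806
P(Front circuit fails) [OR] = 1 − (1−0.004806) × (1−0.18) = 0.183941
P(Rear circuit inoperative) [OR] = 1 − (1−0.31) × (1−0.37) = 0.565300
P(ABS chain inoperative) [AND] = 0.43 × 0.26 × 0.07 × 0.15 = 0.001174
P(Parking branch fails) [AND] = 0.27 × 0.001174 × 0.07 = 0.000022
P(Booster path 2 down) [OR] = 1 − (1−0.32) × (1−0.09) × (1−0.000022) = 0.381214
P(Braking system failure) [OR] = 1 − (1−0.183941) × (1−0.565300) × (1−0.381214) × (1−0.39) = 0.866100
Rounded to 4 decimal places: P(Braking system failure) ≈ 0.8661.

0.8661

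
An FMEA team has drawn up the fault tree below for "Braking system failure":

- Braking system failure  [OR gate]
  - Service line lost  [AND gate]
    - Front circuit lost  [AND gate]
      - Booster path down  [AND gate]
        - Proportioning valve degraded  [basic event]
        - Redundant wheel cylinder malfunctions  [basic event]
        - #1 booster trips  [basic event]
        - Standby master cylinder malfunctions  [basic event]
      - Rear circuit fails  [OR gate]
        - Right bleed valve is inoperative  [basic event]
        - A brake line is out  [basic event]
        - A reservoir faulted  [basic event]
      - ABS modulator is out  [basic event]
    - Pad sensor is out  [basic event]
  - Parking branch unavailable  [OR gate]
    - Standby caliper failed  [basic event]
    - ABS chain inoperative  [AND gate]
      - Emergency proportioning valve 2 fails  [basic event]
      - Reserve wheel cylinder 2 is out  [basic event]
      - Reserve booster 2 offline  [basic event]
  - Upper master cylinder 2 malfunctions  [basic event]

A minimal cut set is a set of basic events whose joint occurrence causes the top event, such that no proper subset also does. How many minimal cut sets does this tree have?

Booster path down [AND]: one cut set from each child combined → 1 × 1 × 1 × 1 = 1 cut set(s).
Rear circuit fails [OR]: union of children's cut sets → 3 cut set(s).
Front circuit lost [AND]: one cut set from each child combined → 1 × 3 × 1 = 3 cut set(s).
Service line lost [AND]: one cut set from each child combined → 3 × 1 = 3 cut set(s).
ABS chain inoperative [AND]: one cut set from each child combined → 1 × 1 × 1 = 1 cut set(s).
Parking branch unavailable [OR]: union of children's cut sets → 2 cut set(s).
Braking system failure [OR]: union of children's cut sets → 6 cut set(s).
Minimal cut sets: {#1 booster trips, ABS modulator is out, Pad sensor is out, Proportioning valve degraded, Redundant wheel cylinder malfunctions, Right bleed valve is inoperative, Standby master cylinder malfunctions}; {#1 booster trips, A brake line is out, ABS modulator is out, Pad sensor is out, Proportioning valve degraded, Redundant wheel cylinder malfunctions, Standby master cylinder malfunctions}; {#1 booster trips, A reservoir faulted, ABS modulator is out, Pad sensor is out, Proportioning valve degraded, Redundant wheel cylinder malfunctions, Standby master cylinder malfunctions}; {Standby caliper failed}; {Emergency proportioning valve 2 fails, Reserve booster 2 offline, Reserve wheel cylinder 2 is out}; {Upper master cylinder 2 malfunctions}.

6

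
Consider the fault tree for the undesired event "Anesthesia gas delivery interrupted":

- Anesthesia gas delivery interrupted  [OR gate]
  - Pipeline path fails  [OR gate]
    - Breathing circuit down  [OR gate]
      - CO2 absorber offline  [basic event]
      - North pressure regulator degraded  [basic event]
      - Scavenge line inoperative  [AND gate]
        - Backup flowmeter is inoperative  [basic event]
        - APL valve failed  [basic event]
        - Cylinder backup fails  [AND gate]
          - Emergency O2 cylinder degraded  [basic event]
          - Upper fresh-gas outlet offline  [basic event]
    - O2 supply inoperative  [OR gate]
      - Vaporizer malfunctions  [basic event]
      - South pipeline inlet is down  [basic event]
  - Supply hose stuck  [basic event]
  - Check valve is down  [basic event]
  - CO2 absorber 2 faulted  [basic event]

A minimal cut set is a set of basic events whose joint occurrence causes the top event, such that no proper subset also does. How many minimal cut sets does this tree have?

Cylinder backup fails [AND]: one cut set from each child combined → 1 × 1 = 1 cut set(s).
Scavenge line inoperative [AND]: one cut set from each child combined → 1 × 1 × 1 = 1 cut set(s).
Breathing circuit down [OR]: union of children's cut sets → 3 cut set(s).
O2 supply inoperative [OR]: union of children's cut sets → 2 cut set(s).
Pipeline path fails [OR]: union of children's cut sets → 5 cut set(s).
Anesthesia gas delivery interrupted [OR]: union of children's cut sets → 8 cut set(s).
Minimal cut sets: {CO2 absorber offline}; {North pressure regulator degraded}; {APL valve failed, Backup flowmeter is inoperative, Emergency O2 cylinder degraded, Upper fresh-gas outlet offline}; {Vaporizer malfunctions}; {South pipeline inlet is down}; {Supply hose stuck}; {Check valve is down}; {CO2 absorber 2 faulted}.

8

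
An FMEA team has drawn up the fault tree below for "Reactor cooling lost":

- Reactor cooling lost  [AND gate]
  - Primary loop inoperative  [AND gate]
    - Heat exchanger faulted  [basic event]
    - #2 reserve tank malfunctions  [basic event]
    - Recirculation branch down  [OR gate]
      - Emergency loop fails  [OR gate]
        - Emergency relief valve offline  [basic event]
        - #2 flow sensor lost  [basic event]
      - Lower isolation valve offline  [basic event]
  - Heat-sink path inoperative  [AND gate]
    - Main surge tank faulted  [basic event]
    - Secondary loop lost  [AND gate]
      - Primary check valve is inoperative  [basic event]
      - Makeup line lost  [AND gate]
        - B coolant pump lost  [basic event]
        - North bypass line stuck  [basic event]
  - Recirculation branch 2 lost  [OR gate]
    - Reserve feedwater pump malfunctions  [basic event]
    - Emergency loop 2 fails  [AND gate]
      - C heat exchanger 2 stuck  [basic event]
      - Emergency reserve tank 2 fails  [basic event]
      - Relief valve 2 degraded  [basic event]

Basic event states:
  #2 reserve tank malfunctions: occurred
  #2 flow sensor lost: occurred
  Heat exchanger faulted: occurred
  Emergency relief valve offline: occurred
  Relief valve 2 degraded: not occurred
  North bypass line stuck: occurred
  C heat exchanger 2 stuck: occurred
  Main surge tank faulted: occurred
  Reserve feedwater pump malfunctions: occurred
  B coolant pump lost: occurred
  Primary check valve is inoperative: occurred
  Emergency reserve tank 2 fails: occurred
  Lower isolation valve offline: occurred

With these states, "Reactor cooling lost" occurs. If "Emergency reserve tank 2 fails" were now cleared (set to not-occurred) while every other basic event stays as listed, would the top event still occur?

Yes

Counterfactual: set "Emergency reserve tank 2 fails" to not occurred.
Emergency loop fails [OR]: Emergency relief valve offline=occurs, #2 flow sensor lost=occurs → at least one input occurs → occurs.
Recirculation branch down [OR]: Emergency loop fails=occurs, Lower isolation valve offline=occurs → at least one input occurs → occurs.
Primary loop inoperative [AND]: Heat exchanger faulted=occurs, #2 reserve tank malfunctions=occurs, Recirculation branch down=occurs → all inputs occur → occurs.
Makeup line lost [AND]: B coolant pump lost=occurs, North bypass line stuck=occurs → all inputs occur → occurs.
Secondary loop lost [AND]: Primary check valve is inoperative=occurs, Makeup line lost=occurs → all inputs occur → occurs.
Heat-sink path inoperative [AND]: Main surge tank faulted=occurs, Secondary loop lost=occurs → all inputs occur → occurs.
Emergency loop 2 fails [AND]: C heat exchanger 2 stuck=occurs, Emergency reserve tank 2 fails=not, Relief valve 2 degraded=not → not all inputs occur → does not occur.
Recirculation branch 2 lost [OR]: Reserve feedwater pump malfunctions=occurs, Emergency loop 2 fails=not → at least one input occurs → occurs.
Reactor cooling lost [AND]: Primary loop inoperative=occurs, Heat-sink path inoperative=occurs, Recirculation branch 2 lost=occurs → all inputs occur → occurs.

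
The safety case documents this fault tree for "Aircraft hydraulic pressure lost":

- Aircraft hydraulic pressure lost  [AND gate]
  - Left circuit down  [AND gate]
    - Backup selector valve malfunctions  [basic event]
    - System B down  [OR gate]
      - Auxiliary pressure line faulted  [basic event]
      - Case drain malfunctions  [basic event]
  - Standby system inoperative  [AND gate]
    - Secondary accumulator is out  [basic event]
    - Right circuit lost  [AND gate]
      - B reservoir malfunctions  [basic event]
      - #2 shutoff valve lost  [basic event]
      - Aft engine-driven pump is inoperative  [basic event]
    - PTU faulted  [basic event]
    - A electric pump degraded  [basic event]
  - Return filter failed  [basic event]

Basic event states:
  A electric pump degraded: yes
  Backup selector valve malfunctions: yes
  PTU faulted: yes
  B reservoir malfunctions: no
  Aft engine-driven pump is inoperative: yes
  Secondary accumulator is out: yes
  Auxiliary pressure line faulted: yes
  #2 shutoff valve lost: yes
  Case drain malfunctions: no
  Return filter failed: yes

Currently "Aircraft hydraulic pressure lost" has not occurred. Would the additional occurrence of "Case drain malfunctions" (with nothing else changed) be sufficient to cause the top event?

No

Counterfactual: set "Case drain malfunctions" to occurred.
System B down [OR]: Auxiliary pressure line faulted=occurs, Case drain malfunctions=occurs → at least one input occurs → occurs.
Left circuit down [AND]: Backup selector valve malfunctions=occurs, System B down=occurs → all inputs occur → occurs.
Right circuit lost [AND]: B reservoir malfunctions=not, #2 shutoff valve lost=occurs, Aft engine-driven pump is inoperative=occurs → not all inputs occur → does not occur.
Standby system inoperative [AND]: Secondary accumulator is out=occurs, Right circuit lost=not, PTU faulted=occurs, A electric pump degraded=occurs → not all inputs occur → does not occur.
Aircraft hydraulic pressure lost [AND]: Left circuit down=occurs, Standby system inoperative=not, Return filter failed=occurs → not all inputs occur → does not occur.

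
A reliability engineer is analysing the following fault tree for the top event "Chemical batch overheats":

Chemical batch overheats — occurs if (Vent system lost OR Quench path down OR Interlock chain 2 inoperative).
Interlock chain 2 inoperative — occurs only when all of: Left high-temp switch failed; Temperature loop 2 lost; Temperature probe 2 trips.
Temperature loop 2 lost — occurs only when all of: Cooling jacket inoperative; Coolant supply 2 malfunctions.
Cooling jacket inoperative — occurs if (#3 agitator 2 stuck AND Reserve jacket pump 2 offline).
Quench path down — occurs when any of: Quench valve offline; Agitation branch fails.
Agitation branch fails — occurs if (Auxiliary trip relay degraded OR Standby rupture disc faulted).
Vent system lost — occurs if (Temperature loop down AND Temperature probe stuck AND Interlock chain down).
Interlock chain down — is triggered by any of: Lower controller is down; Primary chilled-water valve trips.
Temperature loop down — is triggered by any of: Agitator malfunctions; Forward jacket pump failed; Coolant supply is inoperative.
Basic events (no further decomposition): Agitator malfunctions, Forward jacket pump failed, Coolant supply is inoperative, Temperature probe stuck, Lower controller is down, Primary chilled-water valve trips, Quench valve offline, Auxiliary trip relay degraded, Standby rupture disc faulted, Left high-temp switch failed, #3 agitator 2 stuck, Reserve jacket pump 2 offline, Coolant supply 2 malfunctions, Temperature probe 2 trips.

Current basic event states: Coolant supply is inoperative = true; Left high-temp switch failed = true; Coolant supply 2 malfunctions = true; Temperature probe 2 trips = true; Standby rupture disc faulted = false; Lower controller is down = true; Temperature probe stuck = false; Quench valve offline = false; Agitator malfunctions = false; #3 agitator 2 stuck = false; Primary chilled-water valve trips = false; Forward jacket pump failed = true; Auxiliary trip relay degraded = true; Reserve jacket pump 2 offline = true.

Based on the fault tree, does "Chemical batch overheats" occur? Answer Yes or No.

Yes

Temperature loop down [OR]: Agitator malfunctions=not, Forward jacket pump failed=occurs, Coolant supply is inoperative=occurs → at least one input occurs → occurs.
Interlock chain down [OR]: Lower controller is down=occurs, Primary chilled-water valve trips=not → at least one input occurs → occurs.
Vent system lost [AND]: Temperature loop down=occurs, Temperature probe stuck=not, Interlock chain down=occurs → not all inputs occur → does not occur.
Agitation branch fails [OR]: Auxiliary trip relay degraded=occurs, Standby rupture disc faulted=not → at least one input occurs → occurs.
Quench path down [OR]: Quench valve offline=not, Agitation branch fails=occurs → at least one input occurs → occurs.
Cooling jacket inoperative [AND]: #3 agitator 2 stuck=not, Reserve jacket pump 2 offline=occurs → not all inputs occur → does not occur.
Temperature loop 2 lost [AND]: Cooling jacket inoperative=not, Coolant supply 2 malfunctions=occurs → not all inputs occur → does not occur.
Interlock chain 2 inoperative [AND]: Left high-temp switch failed=occurs, Temperature loop 2 lost=not, Temperature probe 2 trips=occurs → not all inputs occur → does not occur.
Chemical batch overheats [OR]: Vent system lost=not, Quench path down=occurs, Interlock chain 2 inoperative=not → at least one input occurs → occurs.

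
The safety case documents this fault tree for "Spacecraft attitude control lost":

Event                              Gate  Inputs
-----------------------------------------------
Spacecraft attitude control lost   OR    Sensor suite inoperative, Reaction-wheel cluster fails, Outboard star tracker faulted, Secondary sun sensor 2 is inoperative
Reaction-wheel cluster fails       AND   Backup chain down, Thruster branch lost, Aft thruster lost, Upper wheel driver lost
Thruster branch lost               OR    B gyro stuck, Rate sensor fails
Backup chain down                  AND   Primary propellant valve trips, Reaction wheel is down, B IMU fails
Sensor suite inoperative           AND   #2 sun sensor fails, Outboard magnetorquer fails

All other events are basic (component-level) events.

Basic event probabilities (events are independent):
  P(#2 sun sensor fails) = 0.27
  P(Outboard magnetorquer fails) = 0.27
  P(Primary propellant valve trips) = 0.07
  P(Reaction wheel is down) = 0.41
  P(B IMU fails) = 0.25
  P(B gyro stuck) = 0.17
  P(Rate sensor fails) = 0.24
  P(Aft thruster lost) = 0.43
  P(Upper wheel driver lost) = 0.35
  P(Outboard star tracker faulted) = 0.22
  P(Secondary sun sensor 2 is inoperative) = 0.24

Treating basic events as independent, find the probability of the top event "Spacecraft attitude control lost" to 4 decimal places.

P(Sensor suite inoperative) [AND] = 0.27 × 0.27 = 0.072900
P(Backup chain down) [AND] = 0.07 × 0.41 × 0.25 = 0.007175
P(Thruster branch lost) [OR] = 1 − (1−0.17) × (1−0.24) = 0.369200
P(Reaction-wheel cluster fails) [AND] = 0.007175 × 0.369200 × 0.43 × 0.35 = 0.000399
P(Spacecraft attitude control lost) [OR] = 1 − (1−0.072900) × (1−0.000399) × (1−0.22) × (1−0.24) = 0.450634
Rounded to 4 decimal places: P(Spacecraft attitude control lost) ≈ 0.4506.

0.4506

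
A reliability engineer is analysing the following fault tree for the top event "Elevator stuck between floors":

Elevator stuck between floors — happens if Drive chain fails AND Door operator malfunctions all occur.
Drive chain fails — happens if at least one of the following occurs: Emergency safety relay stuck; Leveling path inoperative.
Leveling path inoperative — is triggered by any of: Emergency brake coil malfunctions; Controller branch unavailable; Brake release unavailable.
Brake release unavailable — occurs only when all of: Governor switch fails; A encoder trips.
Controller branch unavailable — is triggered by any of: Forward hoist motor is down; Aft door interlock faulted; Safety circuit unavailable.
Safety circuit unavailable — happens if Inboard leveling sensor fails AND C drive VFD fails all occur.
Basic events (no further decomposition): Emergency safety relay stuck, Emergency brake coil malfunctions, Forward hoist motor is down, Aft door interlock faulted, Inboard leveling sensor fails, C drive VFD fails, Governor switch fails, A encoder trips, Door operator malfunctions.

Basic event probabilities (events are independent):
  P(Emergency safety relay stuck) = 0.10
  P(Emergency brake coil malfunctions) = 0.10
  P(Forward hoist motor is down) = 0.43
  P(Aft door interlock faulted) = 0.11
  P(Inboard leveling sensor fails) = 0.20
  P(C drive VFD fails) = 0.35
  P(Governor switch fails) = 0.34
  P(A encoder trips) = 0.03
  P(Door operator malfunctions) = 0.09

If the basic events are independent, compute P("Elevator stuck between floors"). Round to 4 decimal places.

P(Safety circuit unavailable) [AND] = 0.20 × 0.35 = 0.070000
P(Controller branch unavailable) [OR] = 1 − (1−0.43) × (1−0.11) × (1−0.070000) = 0.528211
P(Brake release unavailable) [AND] = 0.34 × 0.03 = 0.010200
P(Leveling path inoperative) [OR] = 1 − (1−0.10) × (1−0.528211) × (1−0.010200) = 0.579721
P(Drive chain fails) [OR] = 1 − (1−0.10) × (1−0.579721) = 0.621749
P(Elevator stuck between floors) [AND] = 0.621749 × 0.09 = 0.055957
Rounded to 4 decimal places: P(Elevator stuck between floors) ≈ 0.0560.

0.0560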